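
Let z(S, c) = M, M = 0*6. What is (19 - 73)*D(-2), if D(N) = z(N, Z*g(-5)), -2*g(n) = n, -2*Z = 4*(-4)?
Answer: 0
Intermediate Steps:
Z = 8 (Z = -2*(-4) = -½*(-16) = 8)
g(n) = -n/2
M = 0
z(S, c) = 0
D(N) = 0
(19 - 73)*D(-2) = (19 - 73)*0 = -54*0 = 0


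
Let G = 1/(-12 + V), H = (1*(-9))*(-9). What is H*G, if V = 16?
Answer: 81/4 ≈ 20.250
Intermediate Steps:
H = 81 (H = -9*(-9) = 81)
G = ¼ (G = 1/(-12 + 16) = 1/4 = ¼ ≈ 0.25000)
H*G = 81*(¼) = 81/4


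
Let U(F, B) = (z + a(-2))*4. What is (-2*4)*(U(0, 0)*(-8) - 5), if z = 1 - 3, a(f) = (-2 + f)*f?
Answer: 1576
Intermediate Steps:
a(f) = f*(-2 + f)
z = -2
U(F, B) = 24 (U(F, B) = (-2 - 2*(-2 - 2))*4 = (-2 - 2*(-4))*4 = (-2 + 8)*4 = 6*4 = 24)
(-2*4)*(U(0, 0)*(-8) - 5) = (-2*4)*(24*(-8) - 5) = -8*(-192 - 5) = -8*(-197) = 1576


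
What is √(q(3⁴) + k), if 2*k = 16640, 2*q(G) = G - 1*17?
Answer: 12*√58 ≈ 91.389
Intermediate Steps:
q(G) = -17/2 + G/2 (q(G) = (G - 1*17)/2 = (G - 17)/2 = (-17 + G)/2 = -17/2 + G/2)
k = 8320 (k = (½)*16640 = 8320)
√(q(3⁴) + k) = √((-17/2 + (½)*3⁴) + 8320) = √((-17/2 + (½)*81) + 8320) = √((-17/2 + 81/2) + 8320) = √(32 + 8320) = √8352 = 12*√58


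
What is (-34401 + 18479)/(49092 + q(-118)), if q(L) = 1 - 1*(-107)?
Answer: -7961/24600 ≈ -0.32362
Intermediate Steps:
q(L) = 108 (q(L) = 1 + 107 = 108)
(-34401 + 18479)/(49092 + q(-118)) = (-34401 + 18479)/(49092 + 108) = -15922/49200 = -15922*1/49200 = -7961/24600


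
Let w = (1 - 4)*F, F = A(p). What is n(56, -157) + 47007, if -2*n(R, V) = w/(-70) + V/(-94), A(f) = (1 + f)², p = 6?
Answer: 11046202/235 ≈ 47005.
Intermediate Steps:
F = 49 (F = (1 + 6)² = 7² = 49)
w = -147 (w = (1 - 4)*49 = -3*49 = -147)
n(R, V) = -21/20 + V/188 (n(R, V) = -(-147/(-70) + V/(-94))/2 = -(-147*(-1/70) + V*(-1/94))/2 = -(21/10 - V/94)/2 = -21/20 + V/188)
n(56, -157) + 47007 = (-21/20 + (1/188)*(-157)) + 47007 = (-21/20 - 157/188) + 47007 = -443/235 + 47007 = 11046202/235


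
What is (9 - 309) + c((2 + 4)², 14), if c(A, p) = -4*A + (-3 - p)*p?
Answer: -682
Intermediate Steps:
c(A, p) = -4*A + p*(-3 - p)
(9 - 309) + c((2 + 4)², 14) = (9 - 309) + (-1*14² - 4*(2 + 4)² - 3*14) = -300 + (-1*196 - 4*6² - 42) = -300 + (-196 - 4*36 - 42) = -300 + (-196 - 144 - 42) = -300 - 382 = -682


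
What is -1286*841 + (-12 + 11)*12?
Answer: -1081538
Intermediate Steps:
-1286*841 + (-12 + 11)*12 = -1081526 - 1*12 = -1081526 - 12 = -1081538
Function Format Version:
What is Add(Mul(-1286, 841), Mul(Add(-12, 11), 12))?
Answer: -1081538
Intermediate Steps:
Add(Mul(-1286, 841), Mul(Add(-12, 11), 12)) = Add(-1081526, Mul(-1, 12)) = Add(-1081526, -12) = -1081538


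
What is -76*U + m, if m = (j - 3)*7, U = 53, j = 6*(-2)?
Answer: -4133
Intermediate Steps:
j = -12
m = -105 (m = (-12 - 3)*7 = -15*7 = -105)
-76*U + m = -76*53 - 105 = -4028 - 105 = -4133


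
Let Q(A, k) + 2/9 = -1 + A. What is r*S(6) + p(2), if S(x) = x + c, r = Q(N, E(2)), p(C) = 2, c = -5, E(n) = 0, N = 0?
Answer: 7/9 ≈ 0.77778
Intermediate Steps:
Q(A, k) = -11/9 + A (Q(A, k) = -2/9 + (-1 + A) = -11/9 + A)
r = -11/9 (r = -11/9 + 0 = -11/9 ≈ -1.2222)
S(x) = -5 + x (S(x) = x - 5 = -5 + x)
r*S(6) + p(2) = -11*(-5 + 6)/9 + 2 = -11/9*1 + 2 = -11/9 + 2 = 7/9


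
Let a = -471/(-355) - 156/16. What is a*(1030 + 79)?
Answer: -13264749/1420 ≈ -9341.4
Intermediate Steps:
a = -11961/1420 (a = -471*(-1/355) - 156*1/16 = 471/355 - 39/4 = -11961/1420 ≈ -8.4232)
a*(1030 + 79) = -11961*(1030 + 79)/1420 = -11961/1420*1109 = -13264749/1420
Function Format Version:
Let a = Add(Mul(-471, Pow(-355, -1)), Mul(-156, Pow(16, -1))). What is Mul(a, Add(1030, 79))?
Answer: Rational(-13264749, 1420) ≈ -9341.4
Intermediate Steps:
a = Rational(-11961, 1420) (a = Add(Mul(-471, Rational(-1, 355)), Mul(-156, Rational(1, 16))) = Add(Rational(471, 355), Rational(-39, 4)) = Rational(-11961, 1420) ≈ -8.4232)
Mul(a, Add(1030, 79)) = Mul(Rational(-11961, 1420), Add(1030, 79)) = Mul(Rational(-11961, 1420), 1109) = Rational(-13264749, 1420)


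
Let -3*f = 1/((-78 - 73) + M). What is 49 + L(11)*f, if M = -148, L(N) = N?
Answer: 43964/897 ≈ 49.012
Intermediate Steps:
f = 1/897 (f = -1/(3*((-78 - 73) - 148)) = -1/(3*(-151 - 148)) = -⅓/(-299) = -⅓*(-1/299) = 1/897 ≈ 0.0011148)
49 + L(11)*f = 49 + 11*(1/897) = 49 + 11/897 = 43964/897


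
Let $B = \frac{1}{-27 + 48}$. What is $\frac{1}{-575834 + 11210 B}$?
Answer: $- \frac{21}{12081304} \approx -1.7382 \cdot 10^{-6}$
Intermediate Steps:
$B = \frac{1}{21} \approx 0.047619$
$\frac{1}{-575834 + 11210 B} = \frac{1}{-575834 + 11210 \cdot \frac{1}{21}} = \frac{1}{-575834 + \frac{11210}{21}} = \frac{1}{- \frac{12081304}{21}} = - \frac{21}{12081304}$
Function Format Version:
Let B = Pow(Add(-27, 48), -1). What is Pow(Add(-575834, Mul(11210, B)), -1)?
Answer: Rational(-21, 12081304) ≈ -1.7382e-6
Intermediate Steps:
B = Rational(1, 21) (B = Pow(21, -1) = Rational(1, 21) ≈ 0.047619)
Pow(Add(-575834, Mul(11210, B)), -1) = Pow(Add(-575834, Mul(11210, Rational(1, 21))), -1) = Pow(Add(-575834, Rational(11210, 21)), -1) = Pow(Rational(-12081304, 21), -1) = Rational(-21, 12081304)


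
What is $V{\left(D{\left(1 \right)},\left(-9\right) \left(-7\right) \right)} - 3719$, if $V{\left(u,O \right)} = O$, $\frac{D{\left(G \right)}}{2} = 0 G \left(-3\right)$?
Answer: $-3656$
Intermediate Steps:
$D{\left(G \right)} = 0$ ($D{\left(G \right)} = 2 \cdot 0 G \left(-3\right) = 2 \cdot 0 \left(-3\right) = 2 \cdot 0 = 0$)
$V{\left(D{\left(1 \right)},\left(-9\right) \left(-7\right) \right)} - 3719 = \left(-9\right) \left(-7\right) - 3719 = 63 - 3719 = -3656$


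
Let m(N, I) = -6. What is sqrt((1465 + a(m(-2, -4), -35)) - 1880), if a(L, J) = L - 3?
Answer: 2*I*sqrt(106) ≈ 20.591*I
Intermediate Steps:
a(L, J) = -3 + L
sqrt((1465 + a(m(-2, -4), -35)) - 1880) = sqrt((1465 + (-3 - 6)) - 1880) = sqrt((1465 - 9) - 1880) = sqrt(1456 - 1880) = sqrt(-424) = 2*I*sqrt(106)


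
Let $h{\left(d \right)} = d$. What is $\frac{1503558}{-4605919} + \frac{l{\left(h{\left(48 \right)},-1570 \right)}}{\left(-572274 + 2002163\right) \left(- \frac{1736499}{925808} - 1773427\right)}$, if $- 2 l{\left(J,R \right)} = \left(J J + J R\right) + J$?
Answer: $- \frac{3529858000236137913165138}{10813177352407555378430365} \approx -0.32644$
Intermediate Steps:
$l{\left(J,R \right)} = - \frac{J}{2} - \frac{J^{2}}{2} - \frac{J R}{2}$ ($l{\left(J,R \right)} = - \frac{\left(J J + J R\right) + J}{2} = - \frac{\left(J^{2} + J R\right) + J}{2} = - \frac{J + J^{2} + J R}{2} = - \frac{J}{2} - \frac{J^{2}}{2} - \frac{J R}{2}$)
$\frac{1503558}{-4605919} + \frac{l{\left(h{\left(48 \right)},-1570 \right)}}{\left(-572274 + 2002163\right) \left(- \frac{1736499}{925808} - 1773427\right)} = \frac{1503558}{-4605919} + \frac{\left(- \frac{1}{2}\right) 48 \left(1 + 48 - 1570\right)}{\left(-572274 + 2002163\right) \left(- \frac{1736499}{925808} - 1773427\right)} = 1503558 \left(- \frac{1}{4605919}\right) + \frac{\left(- \frac{1}{2}\right) 48 \left(-1521\right)}{1429889 \left(\left(-1736499\right) \frac{1}{925808} - 1773427\right)} = - \frac{1503558}{4605919} + \frac{36504}{1429889 \left(- \frac{1736499}{925808} - 1773427\right)} = - \frac{1503558}{4605919} + \frac{36504}{1429889 \left(- \frac{1641854640515}{925808}\right)} = - \frac{1503558}{4605919} + \frac{36504}{- \frac{2347669890071352835}{925808}} = - \frac{1503558}{4605919} + 36504 \left(- \frac{925808}{2347669890071352835}\right) = - \frac{1503558}{4605919} - \frac{33795695232}{2347669890071352835} = - \frac{3529858000236137913165138}{10813177352407555378430365}$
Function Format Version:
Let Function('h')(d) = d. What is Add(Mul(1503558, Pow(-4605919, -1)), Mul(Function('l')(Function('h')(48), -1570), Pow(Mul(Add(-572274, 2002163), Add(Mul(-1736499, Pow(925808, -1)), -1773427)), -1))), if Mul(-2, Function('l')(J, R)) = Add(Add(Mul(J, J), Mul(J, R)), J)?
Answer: Rational(-3529858000236137913165138, 10813177352407555378430365) ≈ -0.32644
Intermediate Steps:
Function('l')(J, R) = Add(Mul(Rational(-1, 2), J), Mul(Rational(-1, 2), Pow(J, 2)), Mul(Rational(-1, 2), J, R)) (Function('l')(J, R) = Mul(Rational(-1, 2), Add(Add(Mul(J, J), Mul(J, R)), J)) = Mul(Rational(-1, 2), Add(Add(Pow(J, 2), Mul(J, R)), J)) = Mul(Rational(-1, 2), Add(J, Pow(J, 2), Mul(J, R))) = Add(Mul(Rational(-1, 2), J), Mul(Rational(-1, 2), Pow(J, 2)), Mul(Rational(-1, 2), J, R)))
Add(Mul(1503558, Pow(-4605919, -1)), Mul(Function('l')(Function('h')(48), -1570), Pow(Mul(Add(-572274, 2002163), Add(Mul(-1736499, Pow(925808, -1)), -1773427)), -1))) = Add(Mul(1503558, Pow(-4605919, -1)), Mul(Mul(Rational(-1, 2), 48, Add(1, 48, -1570)), Pow(Mul(Add(-572274, 2002163), Add(Mul(-1736499, Pow(925808, -1)), -1773427)), -1))) = Add(Mul(1503558, Rational(-1, 4605919)), Mul(Mul(Rational(-1, 2), 48, -1521), Pow(Mul(1429889, Add(Mul(-1736499, Rational(1, 925808)), -1773427)), -1))) = Add(Rational(-1503558, 4605919), Mul(36504, Pow(Mul(1429889, Add(Rational(-1736499, 925808), -1773427)), -1))) = Add(Rational(-1503558, 4605919), Mul(36504, Pow(Mul(1429889, Rational(-1641854640515, 925808)), -1))) = Add(Rational(-1503558, 4605919), Mul(36504, Pow(Rational(-2347669890071352835, 925808), -1))) = Add(Rational(-1503558, 4605919), Mul(36504, Rational(-925808, 2347669890071352835))) = Add(Rational(-1503558, 4605919), Rational(-33795695232, 2347669890071352835)) = Rational(-3529858000236137913165138, 10813177352407555378430365)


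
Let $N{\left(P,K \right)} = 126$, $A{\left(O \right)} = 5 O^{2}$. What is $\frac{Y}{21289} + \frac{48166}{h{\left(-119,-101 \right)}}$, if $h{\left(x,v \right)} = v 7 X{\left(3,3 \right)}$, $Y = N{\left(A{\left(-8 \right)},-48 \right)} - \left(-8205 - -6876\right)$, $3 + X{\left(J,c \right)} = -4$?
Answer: $\frac{1032606769}{105359261} \approx 9.8008$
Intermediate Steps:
$X{\left(J,c \right)} = -7$ ($X{\left(J,c \right)} = -3 - 4 = -7$)
$Y = 1455$ ($Y = 126 - \left(-8205 - -6876\right) = 126 - \left(-8205 + 6876\right) = 126 - -1329 = 126 + 1329 = 1455$)
$h{\left(x,v \right)} = - 49 v$ ($h{\left(x,v \right)} = v 7 \left(-7\right) = 7 v \left(-7\right) = - 49 v$)
$\frac{Y}{21289} + \frac{48166}{h{\left(-119,-101 \right)}} = \frac{1455}{21289} + \frac{48166}{\left(-49\right) \left(-101\right)} = 1455 \cdot \frac{1}{21289} + \frac{48166}{4949} = \frac{1455}{21289} + 48166 \cdot \frac{1}{4949} = \frac{1455}{21289} + \frac{48166}{4949} = \frac{1032606769}{105359261}$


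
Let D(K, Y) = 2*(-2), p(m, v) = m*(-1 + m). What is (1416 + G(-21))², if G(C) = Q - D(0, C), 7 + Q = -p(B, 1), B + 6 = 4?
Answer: 1979649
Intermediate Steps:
B = -2 (B = -6 + 4 = -2)
D(K, Y) = -4
Q = -13 (Q = -7 - (-2)*(-1 - 2) = -7 - (-2)*(-3) = -7 - 1*6 = -7 - 6 = -13)
G(C) = -9 (G(C) = -13 - 1*(-4) = -13 + 4 = -9)
(1416 + G(-21))² = (1416 - 9)² = 1407² = 1979649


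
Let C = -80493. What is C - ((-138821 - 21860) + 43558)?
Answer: 36630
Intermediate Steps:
C - ((-138821 - 21860) + 43558) = -80493 - ((-138821 - 21860) + 43558) = -80493 - (-160681 + 43558) = -80493 - 1*(-117123) = -80493 + 117123 = 36630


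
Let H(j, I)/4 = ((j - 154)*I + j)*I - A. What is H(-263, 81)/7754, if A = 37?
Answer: -5514554/3877 ≈ -1422.4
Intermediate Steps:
H(j, I) = -148 + 4*I*(j + I*(-154 + j)) (H(j, I) = 4*(((j - 154)*I + j)*I - 1*37) = 4*(((-154 + j)*I + j)*I - 37) = 4*((I*(-154 + j) + j)*I - 37) = 4*((j + I*(-154 + j))*I - 37) = 4*(I*(j + I*(-154 + j)) - 37) = 4*(-37 + I*(j + I*(-154 + j))) = -148 + 4*I*(j + I*(-154 + j)))
H(-263, 81)/7754 = (-148 - 616*81² + 4*81*(-263) + 4*(-263)*81²)/7754 = (-148 - 616*6561 - 85212 + 4*(-263)*6561)*(1/7754) = (-148 - 4041576 - 85212 - 6902172)*(1/7754) = -11029108*1/7754 = -5514554/3877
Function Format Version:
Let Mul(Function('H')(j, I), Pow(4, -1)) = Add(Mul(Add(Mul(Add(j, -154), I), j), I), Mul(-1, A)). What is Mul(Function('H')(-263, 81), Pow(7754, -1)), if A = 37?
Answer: Rational(-5514554, 3877) ≈ -1422.4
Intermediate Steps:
Function('H')(j, I) = Add(-148, Mul(4, I, Add(j, Mul(I, Add(-154, j))))) (Function('H')(j, I) = Mul(4, Add(Mul(Add(Mul(Add(j, -154), I), j), I), Mul(-1, 37))) = Mul(4, Add(Mul(Add(Mul(Add(-154, j), I), j), I), -37)) = Mul(4, Add(Mul(Add(Mul(I, Add(-154, j)), j), I), -37)) = Mul(4, Add(Mul(Add(j, Mul(I, Add(-154, j))), I), -37)) = Mul(4, Add(Mul(I, Add(j, Mul(I, Add(-154, j)))), -37)) = Mul(4, Add(-37, Mul(I, Add(j, Mul(I, Add(-154, j)))))) = Add(-148, Mul(4, I, Add(j, Mul(I, Add(-154, j))))))
Mul(Function('H')(-263, 81), Pow(7754, -1)) = Mul(Add(-148, Mul(-616, Pow(81, 2)), Mul(4, 81, -263), Mul(4, -263, Pow(81, 2))), Pow(7754, -1)) = Mul(Add(-148, Mul(-616, 6561), -85212, Mul(4, -263, 6561)), Rational(1, 7754)) = Mul(Add(-148, -4041576, -85212, -6902172), Rational(1, 7754)) = Mul(-11029108, Rational(1, 7754)) = Rational(-5514554, 3877)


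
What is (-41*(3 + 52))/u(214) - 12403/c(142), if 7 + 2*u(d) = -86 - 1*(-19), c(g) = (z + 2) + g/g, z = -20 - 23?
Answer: 549111/1480 ≈ 371.02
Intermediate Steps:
z = -43
c(g) = -40 (c(g) = (-43 + 2) + g/g = -41 + 1 = -40)
u(d) = -37 (u(d) = -7/2 + (-86 - 1*(-19))/2 = -7/2 + (-86 + 19)/2 = -7/2 + (½)*(-67) = -7/2 - 67/2 = -37)
(-41*(3 + 52))/u(214) - 12403/c(142) = -41*(3 + 52)/(-37) - 12403/(-40) = -41*55*(-1/37) - 12403*(-1/40) = -2255*(-1/37) + 12403/40 = 2255/37 + 12403/40 = 549111/1480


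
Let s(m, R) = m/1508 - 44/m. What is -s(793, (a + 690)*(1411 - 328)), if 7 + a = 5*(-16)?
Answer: -43269/91988 ≈ -0.47038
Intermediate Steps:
a = -87 (a = -7 + 5*(-16) = -7 - 80 = -87)
s(m, R) = -44/m + m/1508 (s(m, R) = m*(1/1508) - 44/m = m/1508 - 44/m = -44/m + m/1508)
-s(793, (a + 690)*(1411 - 328)) = -(-44/793 + (1/1508)*793) = -(-44*1/793 + 61/116) = -(-44/793 + 61/116) = -1*43269/91988 = -43269/91988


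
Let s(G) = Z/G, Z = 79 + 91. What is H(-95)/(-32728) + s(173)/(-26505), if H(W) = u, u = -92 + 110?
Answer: -8810033/15006982572 ≈ -0.00058706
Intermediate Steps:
Z = 170
u = 18
H(W) = 18
s(G) = 170/G
H(-95)/(-32728) + s(173)/(-26505) = 18/(-32728) + (170/173)/(-26505) = 18*(-1/32728) + (170*(1/173))*(-1/26505) = -9/16364 + (170/173)*(-1/26505) = -9/16364 - 34/917073 = -8810033/15006982572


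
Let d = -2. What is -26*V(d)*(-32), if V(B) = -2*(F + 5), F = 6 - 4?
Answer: -11648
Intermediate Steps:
F = 2
V(B) = -14 (V(B) = -2*(2 + 5) = -2*7 = -14)
-26*V(d)*(-32) = -26*(-14)*(-32) = 364*(-32) = -11648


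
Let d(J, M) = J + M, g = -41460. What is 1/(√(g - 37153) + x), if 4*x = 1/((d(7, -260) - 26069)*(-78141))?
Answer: -8227309608*I/(-I + 8227309608*√78613) ≈ 1.5461e-15 - 0.0035666*I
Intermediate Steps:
x = 1/8227309608 (x = (1/(((7 - 260) - 26069)*(-78141)))/4 = (-1/78141/(-253 - 26069))/4 = (-1/78141/(-26322))/4 = (-1/26322*(-1/78141))/4 = (¼)*(1/2056827402) = 1/8227309608 ≈ 1.2155e-10)
1/(√(g - 37153) + x) = 1/(√(-41460 - 37153) + 1/8227309608) = 1/(√(-78613) + 1/8227309608) = 1/(I*√78613 + 1/8227309608) = 1/(1/8227309608 + I*√78613)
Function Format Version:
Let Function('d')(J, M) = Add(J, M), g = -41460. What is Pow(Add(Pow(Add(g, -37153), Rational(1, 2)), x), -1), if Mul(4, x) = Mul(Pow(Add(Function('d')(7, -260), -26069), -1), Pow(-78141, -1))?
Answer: Mul(-8227309608, I, Pow(Add(Mul(-1, I), Mul(8227309608, Pow(78613, Rational(1, 2)))), -1)) ≈ Add(1.5461e-15, Mul(-0.0035666, I))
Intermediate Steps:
x = Rational(1, 8227309608) (x = Mul(Rational(1, 4), Mul(Pow(Add(Add(7, -260), -26069), -1), Pow(-78141, -1))) = Mul(Rational(1, 4), Mul(Pow(Add(-253, -26069), -1), Rational(-1, 78141))) = Mul(Rational(1, 4), Mul(Pow(-26322, -1), Rational(-1, 78141))) = Mul(Rational(1, 4), Mul(Rational(-1, 26322), Rational(-1, 78141))) = Mul(Rational(1, 4), Rational(1, 2056827402)) = Rational(1, 8227309608) ≈ 1.2155e-10)
Pow(Add(Pow(Add(g, -37153), Rational(1, 2)), x), -1) = Pow(Add(Pow(Add(-41460, -37153), Rational(1, 2)), Rational(1, 8227309608)), -1) = Pow(Add(Pow(-78613, Rational(1, 2)), Rational(1, 8227309608)), -1) = Pow(Add(Mul(I, Pow(78613, Rational(1, 2))), Rational(1, 8227309608)), -1) = Pow(Add(Rational(1, 8227309608), Mul(I, Pow(78613, Rational(1, 2)))), -1)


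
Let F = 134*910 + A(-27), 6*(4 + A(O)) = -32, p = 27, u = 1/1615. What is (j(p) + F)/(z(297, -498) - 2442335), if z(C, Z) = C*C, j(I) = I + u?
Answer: -295442449/5702870235 ≈ -0.051806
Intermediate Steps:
u = 1/1615 ≈ 0.00061920
A(O) = -28/3 (A(O) = -4 + (⅙)*(-32) = -4 - 16/3 = -28/3)
j(I) = 1/1615 + I (j(I) = I + 1/1615 = 1/1615 + I)
F = 365792/3 (F = 134*910 - 28/3 = 121940 - 28/3 = 365792/3 ≈ 1.2193e+5)
z(C, Z) = C²
(j(p) + F)/(z(297, -498) - 2442335) = ((1/1615 + 27) + 365792/3)/(297² - 2442335) = (43606/1615 + 365792/3)/(88209 - 2442335) = (590884898/4845)/(-2354126) = (590884898/4845)*(-1/2354126) = -295442449/5702870235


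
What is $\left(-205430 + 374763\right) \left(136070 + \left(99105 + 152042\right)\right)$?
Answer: $65568616261$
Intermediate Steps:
$\left(-205430 + 374763\right) \left(136070 + \left(99105 + 152042\right)\right) = 169333 \left(136070 + 251147\right) = 169333 \cdot 387217 = 65568616261$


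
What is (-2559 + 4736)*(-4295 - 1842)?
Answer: -13360249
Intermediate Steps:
(-2559 + 4736)*(-4295 - 1842) = 2177*(-6137) = -13360249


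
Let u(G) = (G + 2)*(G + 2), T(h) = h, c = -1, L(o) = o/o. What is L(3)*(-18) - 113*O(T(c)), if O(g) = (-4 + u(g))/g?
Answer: -357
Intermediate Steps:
L(o) = 1
u(G) = (2 + G)² (u(G) = (2 + G)*(2 + G) = (2 + G)²)
O(g) = (-4 + (2 + g)²)/g
L(3)*(-18) - 113*O(T(c)) = 1*(-18) - 113*(4 - 1) = -18 - 113*3 = -18 - 339 = -357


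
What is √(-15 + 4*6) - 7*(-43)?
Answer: 304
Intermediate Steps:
√(-15 + 4*6) - 7*(-43) = √(-15 + 24) + 301 = √9 + 301 = 3 + 301 = 304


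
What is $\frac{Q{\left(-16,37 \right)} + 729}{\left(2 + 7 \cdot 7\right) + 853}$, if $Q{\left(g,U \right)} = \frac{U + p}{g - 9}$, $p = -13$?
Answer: $\frac{18201}{22600} \approx 0.80535$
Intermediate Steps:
$Q{\left(g,U \right)} = \frac{-13 + U}{-9 + g}$ ($Q{\left(g,U \right)} = \frac{U - 13}{g - 9} = \frac{-13 + U}{-9 + g}$)
$\frac{Q{\left(-16,37 \right)} + 729}{\left(2 + 7 \cdot 7\right) + 853} = \frac{\frac{-13 + 37}{-9 - 16} + 729}{\left(2 + 7 \cdot 7\right) + 853} = \frac{\frac{1}{-25} \cdot 24 + 729}{\left(2 + 49\right) + 853} = \frac{\left(- \frac{1}{25}\right) 24 + 729}{51 + 853} = \frac{- \frac{24}{25} + 729}{904} = \frac{18201}{25} \cdot \frac{1}{904} = \frac{18201}{22600}$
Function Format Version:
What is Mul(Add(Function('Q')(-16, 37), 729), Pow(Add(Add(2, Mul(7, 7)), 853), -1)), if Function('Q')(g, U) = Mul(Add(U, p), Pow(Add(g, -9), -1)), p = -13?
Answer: Rational(18201, 22600) ≈ 0.80535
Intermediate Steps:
Function('Q')(g, U) = Mul(Pow(Add(-9, g), -1), Add(-13, U)) (Function('Q')(g, U) = Mul(Add(U, -13), Pow(Add(g, -9), -1)) = Mul(Add(-13, U), Pow(Add(-9, g), -1)) = Mul(Pow(Add(-9, g), -1), Add(-13, U)))
Mul(Add(Function('Q')(-16, 37), 729), Pow(Add(Add(2, Mul(7, 7)), 853), -1)) = Mul(Add(Mul(Pow(Add(-9, -16), -1), Add(-13, 37)), 729), Pow(Add(Add(2, Mul(7, 7)), 853), -1)) = Mul(Add(Mul(Pow(-25, -1), 24), 729), Pow(Add(Add(2, 49), 853), -1)) = Mul(Add(Mul(Rational(-1, 25), 24), 729), Pow(Add(51, 853), -1)) = Mul(Add(Rational(-24, 25), 729), Pow(904, -1)) = Mul(Rational(18201, 25), Rational(1, 904)) = Rational(18201, 22600)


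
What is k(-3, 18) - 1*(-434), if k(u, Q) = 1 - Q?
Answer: 417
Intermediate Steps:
k(-3, 18) - 1*(-434) = (1 - 1*18) - 1*(-434) = (1 - 18) + 434 = -17 + 434 = 417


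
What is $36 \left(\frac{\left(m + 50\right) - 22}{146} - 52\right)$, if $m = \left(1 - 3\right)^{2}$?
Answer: $- \frac{136080}{73} \approx -1864.1$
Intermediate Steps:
$m = 4$ ($m = \left(-2\right)^{2} = 4$)
$36 \left(\frac{\left(m + 50\right) - 22}{146} - 52\right) = 36 \left(\frac{\left(4 + 50\right) - 22}{146} - 52\right) = 36 \left(\left(54 - 22\right) \frac{1}{146} - 52\right) = 36 \left(32 \cdot \frac{1}{146} - 52\right) = 36 \left(\frac{16}{73} - 52\right) = 36 \left(- \frac{3780}{73}\right) = - \frac{136080}{73}$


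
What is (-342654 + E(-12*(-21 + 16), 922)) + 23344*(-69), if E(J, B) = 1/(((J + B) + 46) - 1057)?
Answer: -56648311/29 ≈ -1.9534e+6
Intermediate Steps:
E(J, B) = 1/(-1011 + B + J) (E(J, B) = 1/(((B + J) + 46) - 1057) = 1/((46 + B + J) - 1057) = 1/(-1011 + B + J))
(-342654 + E(-12*(-21 + 16), 922)) + 23344*(-69) = (-342654 + 1/(-1011 + 922 - 12*(-21 + 16))) + 23344*(-69) = (-342654 + 1/(-1011 + 922 - 12*(-5))) - 1610736 = (-342654 + 1/(-1011 + 922 + 60)) - 1610736 = (-342654 + 1/(-29)) - 1610736 = (-342654 - 1/29) - 1610736 = -9936967/29 - 1610736 = -56648311/29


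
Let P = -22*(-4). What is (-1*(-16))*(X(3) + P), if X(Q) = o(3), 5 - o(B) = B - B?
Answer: 1488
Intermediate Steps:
P = 88
o(B) = 5 (o(B) = 5 - (B - B) = 5 - 1*0 = 5 + 0 = 5)
X(Q) = 5
(-1*(-16))*(X(3) + P) = (-1*(-16))*(5 + 88) = 16*93 = 1488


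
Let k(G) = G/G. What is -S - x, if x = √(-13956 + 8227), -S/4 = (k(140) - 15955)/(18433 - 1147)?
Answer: -10636/2881 - I*√5729 ≈ -3.6918 - 75.69*I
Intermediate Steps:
k(G) = 1
S = 10636/2881 (S = -4*(1 - 15955)/(18433 - 1147) = -(-63816)/17286 = -4*(-2659/2881) = 10636/2881 ≈ 3.6918)
x = I*√5729 (x = √(-5729) = I*√5729 ≈ 75.69*I)
-S - x = -1*10636/2881 - I*√5729 = -10636/2881 - I*√5729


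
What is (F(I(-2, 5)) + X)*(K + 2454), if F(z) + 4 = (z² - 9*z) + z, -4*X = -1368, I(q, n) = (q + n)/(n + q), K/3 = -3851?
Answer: -3011769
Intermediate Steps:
K = -11553 (K = 3*(-3851) = -11553)
I(q, n) = 1 (I(q, n) = (n + q)/(n + q) = 1)
X = 342 (X = -¼*(-1368) = 342)
F(z) = -4 + z² - 8*z (F(z) = -4 + ((z² - 9*z) + z) = -4 + (z² - 8*z) = -4 + z² - 8*z)
(F(I(-2, 5)) + X)*(K + 2454) = ((-4 + 1² - 8*1) + 342)*(-11553 + 2454) = ((-4 + 1 - 8) + 342)*(-9099) = (-11 + 342)*(-9099) = 331*(-9099) = -3011769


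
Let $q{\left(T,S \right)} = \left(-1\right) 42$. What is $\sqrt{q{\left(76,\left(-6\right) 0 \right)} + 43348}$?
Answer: $\sqrt{43306} \approx 208.1$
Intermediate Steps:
$q{\left(T,S \right)} = -42$
$\sqrt{q{\left(76,\left(-6\right) 0 \right)} + 43348} = \sqrt{-42 + 43348} = \sqrt{43306}$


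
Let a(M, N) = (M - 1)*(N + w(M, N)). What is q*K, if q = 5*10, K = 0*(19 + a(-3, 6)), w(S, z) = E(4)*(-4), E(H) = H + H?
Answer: 0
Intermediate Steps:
E(H) = 2*H
w(S, z) = -32 (w(S, z) = (2*4)*(-4) = 8*(-4) = -32)
a(M, N) = (-1 + M)*(-32 + N) (a(M, N) = (M - 1)*(N - 32) = (-1 + M)*(-32 + N))
K = 0 (K = 0*(19 + (32 - 1*6 - 32*(-3) - 3*6)) = 0*(19 + (32 - 6 + 96 - 18)) = 0*(19 + 104) = 0*123 = 0)
q = 50
q*K = 50*0 = 0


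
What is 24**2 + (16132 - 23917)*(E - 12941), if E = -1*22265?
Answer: 274079286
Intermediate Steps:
E = -22265
24**2 + (16132 - 23917)*(E - 12941) = 24**2 + (16132 - 23917)*(-22265 - 12941) = 576 - 7785*(-35206) = 576 + 274078710 = 274079286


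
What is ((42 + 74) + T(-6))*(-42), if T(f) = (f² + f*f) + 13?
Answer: -8442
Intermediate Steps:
T(f) = 13 + 2*f² (T(f) = (f² + f²) + 13 = 2*f² + 13 = 13 + 2*f²)
((42 + 74) + T(-6))*(-42) = ((42 + 74) + (13 + 2*(-6)²))*(-42) = (116 + (13 + 2*36))*(-42) = (116 + (13 + 72))*(-42) = (116 + 85)*(-42) = 201*(-42) = -8442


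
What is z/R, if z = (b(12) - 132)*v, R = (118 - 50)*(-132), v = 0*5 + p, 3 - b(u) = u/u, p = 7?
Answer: 455/4488 ≈ 0.10138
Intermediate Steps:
b(u) = 2 (b(u) = 3 - u/u = 3 - 1*1 = 3 - 1 = 2)
v = 7 (v = 0*5 + 7 = 0 + 7 = 7)
R = -8976 (R = 68*(-132) = -8976)
z = -910 (z = (2 - 132)*7 = -130*7 = -910)
z/R = -910/(-8976) = -910*(-1/8976) = 455/4488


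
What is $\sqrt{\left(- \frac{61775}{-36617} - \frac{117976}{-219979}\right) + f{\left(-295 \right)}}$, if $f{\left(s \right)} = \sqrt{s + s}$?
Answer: $\frac{\sqrt{2944031079321632519 + 1324133847011602201 i \sqrt{590}}}{1150710149} \approx 3.6479 + 3.3293 i$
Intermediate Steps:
$f{\left(s \right)} = \sqrt{2} \sqrt{s}$ ($f{\left(s \right)} = \sqrt{2 s} = \sqrt{2} \sqrt{s}$)
$\sqrt{\left(- \frac{61775}{-36617} - \frac{117976}{-219979}\right) + f{\left(-295 \right)}} = \sqrt{\left(- \frac{61775}{-36617} - \frac{117976}{-219979}\right) + \sqrt{2} \sqrt{-295}} = \sqrt{\left(\left(-61775\right) \left(- \frac{1}{36617}\right) - - \frac{117976}{219979}\right) + \sqrt{2} i \sqrt{295}} = \sqrt{\left(\frac{8825}{5231} + \frac{117976}{219979}\right) + i \sqrt{590}} = \sqrt{\frac{2558447131}{1150710149} + i \sqrt{590}}$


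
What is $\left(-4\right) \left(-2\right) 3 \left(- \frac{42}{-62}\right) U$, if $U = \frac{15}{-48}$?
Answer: $- \frac{315}{62} \approx -5.0806$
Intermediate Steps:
$U = - \frac{5}{16}$ ($U = 15 \left(- \frac{1}{48}\right) = - \frac{5}{16} \approx -0.3125$)
$\left(-4\right) \left(-2\right) 3 \left(- \frac{42}{-62}\right) U = \left(-4\right) \left(-2\right) 3 \left(- \frac{42}{-62}\right) \left(- \frac{5}{16}\right) = 8 \cdot 3 \left(\left(-42\right) \left(- \frac{1}{62}\right)\right) \left(- \frac{5}{16}\right) = 24 \cdot \frac{21}{31} \left(- \frac{5}{16}\right) = \frac{504}{31} \left(- \frac{5}{16}\right) = - \frac{315}{62}$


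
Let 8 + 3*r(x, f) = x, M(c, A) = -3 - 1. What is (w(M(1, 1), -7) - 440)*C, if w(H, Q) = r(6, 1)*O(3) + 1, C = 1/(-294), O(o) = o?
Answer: 3/2 ≈ 1.5000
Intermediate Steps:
M(c, A) = -4
r(x, f) = -8/3 + x/3
C = -1/294 ≈ -0.0034014
w(H, Q) = -1 (w(H, Q) = (-8/3 + (1/3)*6)*3 + 1 = (-8/3 + 2)*3 + 1 = -2/3*3 + 1 = -2 + 1 = -1)
(w(M(1, 1), -7) - 440)*C = (-1 - 440)*(-1/294) = -441*(-1/294) = 3/2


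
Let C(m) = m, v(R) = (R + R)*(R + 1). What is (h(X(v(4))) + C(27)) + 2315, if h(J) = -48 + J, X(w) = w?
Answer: 2334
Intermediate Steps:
v(R) = 2*R*(1 + R) (v(R) = (2*R)*(1 + R) = 2*R*(1 + R))
(h(X(v(4))) + C(27)) + 2315 = ((-48 + 2*4*(1 + 4)) + 27) + 2315 = ((-48 + 2*4*5) + 27) + 2315 = ((-48 + 40) + 27) + 2315 = (-8 + 27) + 2315 = 19 + 2315 = 2334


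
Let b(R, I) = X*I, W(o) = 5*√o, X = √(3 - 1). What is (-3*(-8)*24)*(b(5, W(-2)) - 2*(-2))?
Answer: 2304 + 5760*I ≈ 2304.0 + 5760.0*I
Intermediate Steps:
X = √2 ≈ 1.4142
b(R, I) = I*√2 (b(R, I) = √2*I = I*√2)
(-3*(-8)*24)*(b(5, W(-2)) - 2*(-2)) = (-3*(-8)*24)*((5*√(-2))*√2 - 2*(-2)) = (24*24)*((5*(I*√2))*√2 + 4) = 576*((5*I*√2)*√2 + 4) = 576*(10*I + 4) = 576*(4 + 10*I) = 2304 + 5760*I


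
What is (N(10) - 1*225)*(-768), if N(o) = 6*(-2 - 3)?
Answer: 195840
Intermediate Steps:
N(o) = -30 (N(o) = 6*(-5) = -30)
(N(10) - 1*225)*(-768) = (-30 - 1*225)*(-768) = (-30 - 225)*(-768) = -255*(-768) = 195840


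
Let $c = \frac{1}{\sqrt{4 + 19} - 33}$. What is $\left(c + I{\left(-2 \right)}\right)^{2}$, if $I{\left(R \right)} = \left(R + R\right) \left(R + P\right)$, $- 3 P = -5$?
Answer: $\frac{4336858}{2556801} - \frac{4165 \sqrt{23}}{1704534} \approx 1.6845$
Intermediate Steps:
$P = \frac{5}{3}$ ($P = \left(- \frac{1}{3}\right) \left(-5\right) = \frac{5}{3} \approx 1.6667$)
$c = \frac{1}{-33 + \sqrt{23}}$ ($c = \frac{1}{\sqrt{23} - 33} = \frac{1}{-33 + \sqrt{23}} \approx -0.035456$)
$I{\left(R \right)} = 2 R \left(\frac{5}{3} + R\right)$ ($I{\left(R \right)} = \left(R + R\right) \left(R + \frac{5}{3}\right) = 2 R \left(\frac{5}{3} + R\right)$)
$\left(c + I{\left(-2 \right)}\right)^{2} = \left(\left(- \frac{33}{1066} - \frac{\sqrt{23}}{1066}\right) + \frac{2}{3} \left(-2\right) \left(5 + 3 \left(-2\right)\right)\right)^{2} = \left(\left(- \frac{33}{1066} - \frac{\sqrt{23}}{1066}\right) + \frac{2}{3} \left(-2\right) \left(5 - 6\right)\right)^{2} = \left(\left(- \frac{33}{1066} - \frac{\sqrt{23}}{1066}\right) + \frac{2}{3} \left(-2\right) \left(-1\right)\right)^{2} = \left(\left(- \frac{33}{1066} - \frac{\sqrt{23}}{1066}\right) + \frac{4}{3}\right)^{2} = \left(\frac{4165}{3198} - \frac{\sqrt{23}}{1066}\right)^{2}$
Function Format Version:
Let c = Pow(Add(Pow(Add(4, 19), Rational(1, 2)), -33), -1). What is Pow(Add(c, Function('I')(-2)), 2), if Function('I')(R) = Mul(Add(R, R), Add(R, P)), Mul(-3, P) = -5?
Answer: Add(Rational(4336858, 2556801), Mul(Rational(-4165, 1704534), Pow(23, Rational(1, 2)))) ≈ 1.6845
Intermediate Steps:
P = Rational(5, 3) (P = Mul(Rational(-1, 3), -5) = Rational(5, 3) ≈ 1.6667)
c = Pow(Add(-33, Pow(23, Rational(1, 2))), -1) (c = Pow(Add(Pow(23, Rational(1, 2)), -33), -1) = Pow(Add(-33, Pow(23, Rational(1, 2))), -1) ≈ -0.035456)
Function('I')(R) = Mul(2, R, Add(Rational(5, 3), R)) (Function('I')(R) = Mul(Add(R, R), Add(R, Rational(5, 3))) = Mul(Mul(2, R), Add(Rational(5, 3), R)) = Mul(2, R, Add(Rational(5, 3), R)))
Pow(Add(c, Function('I')(-2)), 2) = Pow(Add(Add(Rational(-33, 1066), Mul(Rational(-1, 1066), Pow(23, Rational(1, 2)))), Mul(Rational(2, 3), -2, Add(5, Mul(3, -2)))), 2) = Pow(Add(Add(Rational(-33, 1066), Mul(Rational(-1, 1066), Pow(23, Rational(1, 2)))), Mul(Rational(2, 3), -2, Add(5, -6))), 2) = Pow(Add(Add(Rational(-33, 1066), Mul(Rational(-1, 1066), Pow(23, Rational(1, 2)))), Mul(Rational(2, 3), -2, -1)), 2) = Pow(Add(Add(Rational(-33, 1066), Mul(Rational(-1, 1066), Pow(23, Rational(1, 2)))), Rational(4, 3)), 2) = Pow(Add(Rational(4165, 3198), Mul(Rational(-1, 1066), Pow(23, Rational(1, 2)))), 2)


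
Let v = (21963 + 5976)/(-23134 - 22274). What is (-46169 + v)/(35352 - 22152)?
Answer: -232941099/66598400 ≈ -3.4977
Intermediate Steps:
v = -9313/15136 (v = 27939/(-45408) = 27939*(-1/45408) = -9313/15136 ≈ -0.61529)
(-46169 + v)/(35352 - 22152) = (-46169 - 9313/15136)/(35352 - 22152) = -698823297/15136/13200 = -698823297/15136*1/13200 = -232941099/66598400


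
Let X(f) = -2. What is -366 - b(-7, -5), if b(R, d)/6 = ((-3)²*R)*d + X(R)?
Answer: -2244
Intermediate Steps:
b(R, d) = -12 + 54*R*d (b(R, d) = 6*(((-3)²*R)*d - 2) = 6*((9*R)*d - 2) = 6*(9*R*d - 2) = 6*(-2 + 9*R*d) = -12 + 54*R*d)
-366 - b(-7, -5) = -366 - (-12 + 54*(-7)*(-5)) = -366 - (-12 + 1890) = -366 - 1*1878 = -366 - 1878 = -2244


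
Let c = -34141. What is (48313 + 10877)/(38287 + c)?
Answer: 9865/691 ≈ 14.276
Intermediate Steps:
(48313 + 10877)/(38287 + c) = (48313 + 10877)/(38287 - 34141) = 59190/4146 = 59190*(1/4146) = 9865/691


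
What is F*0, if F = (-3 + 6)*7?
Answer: 0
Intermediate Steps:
F = 21 (F = 3*7 = 21)
F*0 = 21*0 = 0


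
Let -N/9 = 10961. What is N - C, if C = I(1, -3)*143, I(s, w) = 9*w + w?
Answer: -94359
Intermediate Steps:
N = -98649 (N = -9*10961 = -98649)
I(s, w) = 10*w
C = -4290 (C = (10*(-3))*143 = -30*143 = -4290)
N - C = -98649 - 1*(-4290) = -98649 + 4290 = -94359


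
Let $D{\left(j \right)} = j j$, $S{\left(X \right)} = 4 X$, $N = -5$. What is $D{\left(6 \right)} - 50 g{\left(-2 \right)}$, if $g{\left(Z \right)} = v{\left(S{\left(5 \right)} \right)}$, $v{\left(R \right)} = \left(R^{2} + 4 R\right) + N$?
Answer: $-23714$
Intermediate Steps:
$D{\left(j \right)} = j^{2}$
$v{\left(R \right)} = -5 + R^{2} + 4 R$ ($v{\left(R \right)} = \left(R^{2} + 4 R\right) - 5 = -5 + R^{2} + 4 R$)
$g{\left(Z \right)} = 475$ ($g{\left(Z \right)} = -5 + \left(4 \cdot 5\right)^{2} + 4 \cdot 4 \cdot 5 = -5 + 20^{2} + 4 \cdot 20 = -5 + 400 + 80 = 475$)
$D{\left(6 \right)} - 50 g{\left(-2 \right)} = 6^{2} - 23750 = 36 - 23750 = -23714$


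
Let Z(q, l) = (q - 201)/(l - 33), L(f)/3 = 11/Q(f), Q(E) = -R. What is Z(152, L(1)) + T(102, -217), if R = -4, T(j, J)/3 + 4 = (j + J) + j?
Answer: -4853/99 ≈ -49.020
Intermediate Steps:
T(j, J) = -12 + 3*J + 6*j (T(j, J) = -12 + 3*((j + J) + j) = -12 + 3*((J + j) + j) = -12 + 3*(J + 2*j) = -12 + (3*J + 6*j) = -12 + 3*J + 6*j)
Q(E) = 4 (Q(E) = -1*(-4) = 4)
L(f) = 33/4 (L(f) = 3*(11/4) = 33/4)
Z(q, l) = (-201 + q)/(-33 + l)
Z(152, L(1)) + T(102, -217) = (-201 + 152)/(-33 + 33/4) + (-12 + 3*(-217) + 6*102) = -49/(-99/4) + (-12 - 651 + 612) = -4/99*(-49) - 51 = 196/99 - 51 = -4853/99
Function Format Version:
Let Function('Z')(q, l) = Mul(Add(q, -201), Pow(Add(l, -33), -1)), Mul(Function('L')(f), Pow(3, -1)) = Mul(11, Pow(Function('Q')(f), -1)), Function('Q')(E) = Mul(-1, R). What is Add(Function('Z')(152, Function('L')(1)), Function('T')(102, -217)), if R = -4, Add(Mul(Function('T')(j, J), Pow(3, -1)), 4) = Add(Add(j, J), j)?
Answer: Rational(-4853, 99) ≈ -49.020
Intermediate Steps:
Function('T')(j, J) = Add(-12, Mul(3, J), Mul(6, j)) (Function('T')(j, J) = Add(-12, Mul(3, Add(Add(j, J), j))) = Add(-12, Mul(3, Add(Add(J, j), j))) = Add(-12, Mul(3, Add(J, Mul(2, j)))) = Add(-12, Add(Mul(3, J), Mul(6, j))) = Add(-12, Mul(3, J), Mul(6, j)))
Function('Q')(E) = 4 (Function('Q')(E) = Mul(-1, -4) = 4)
Function('L')(f) = Rational(33, 4) (Function('L')(f) = Mul(3, Mul(11, Pow(4, -1))) = Mul(3, Mul(11, Rational(1, 4))) = Mul(3, Rational(11, 4)) = Rational(33, 4))
Function('Z')(q, l) = Mul(Pow(Add(-33, l), -1), Add(-201, q)) (Function('Z')(q, l) = Mul(Add(-201, q), Pow(Add(-33, l), -1)) = Mul(Pow(Add(-33, l), -1), Add(-201, q)))
Add(Function('Z')(152, Function('L')(1)), Function('T')(102, -217)) = Add(Mul(Pow(Add(-33, Rational(33, 4)), -1), Add(-201, 152)), Add(-12, Mul(3, -217), Mul(6, 102))) = Add(Mul(Pow(Rational(-99, 4), -1), -49), Add(-12, -651, 612)) = Add(Mul(Rational(-4, 99), -49), -51) = Add(Rational(196, 99), -51) = Rational(-4853, 99)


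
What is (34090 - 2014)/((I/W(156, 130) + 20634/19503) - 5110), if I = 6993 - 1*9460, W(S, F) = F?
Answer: -27108389880/4333758127 ≈ -6.2552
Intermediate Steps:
I = -2467 (I = 6993 - 9460 = -2467)
(34090 - 2014)/((I/W(156, 130) + 20634/19503) - 5110) = (34090 - 2014)/((-2467/130 + 20634/19503) - 5110) = 32076/((-2467*1/130 + 20634*(1/19503)) - 5110) = 32076/((-2467/130 + 6878/6501) - 5110) = 32076/(-15143827/845130 - 5110) = 32076/(-4333758127/845130) = 32076*(-845130/4333758127) = -27108389880/4333758127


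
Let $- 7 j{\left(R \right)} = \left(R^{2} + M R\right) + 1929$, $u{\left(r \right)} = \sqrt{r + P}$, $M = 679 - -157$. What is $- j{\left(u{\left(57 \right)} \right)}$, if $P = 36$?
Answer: $\frac{2022}{7} + \frac{836 \sqrt{93}}{7} \approx 1440.6$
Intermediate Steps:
$M = 836$ ($M = 679 + 157 = 836$)
$u{\left(r \right)} = \sqrt{36 + r}$ ($u{\left(r \right)} = \sqrt{r + 36} = \sqrt{36 + r}$)
$j{\left(R \right)} = - \frac{1929}{7} - \frac{836 R}{7} - \frac{R^{2}}{7}$ ($j{\left(R \right)} = - \frac{\left(R^{2} + 836 R\right) + 1929}{7} = - \frac{1929 + R^{2} + 836 R}{7} = - \frac{1929}{7} - \frac{836 R}{7} - \frac{R^{2}}{7}$)
$- j{\left(u{\left(57 \right)} \right)} = - (- \frac{1929}{7} - \frac{836 \sqrt{36 + 57}}{7} - \frac{\left(\sqrt{36 + 57}\right)^{2}}{7}) = - (- \frac{1929}{7} - \frac{836 \sqrt{93}}{7} - \frac{\left(\sqrt{93}\right)^{2}}{7}) = - (- \frac{1929}{7} - \frac{836 \sqrt{93}}{7} - \frac{93}{7}) = - (- \frac{2022}{7} - \frac{836 \sqrt{93}}{7}) = \frac{2022}{7} + \frac{836 \sqrt{93}}{7}$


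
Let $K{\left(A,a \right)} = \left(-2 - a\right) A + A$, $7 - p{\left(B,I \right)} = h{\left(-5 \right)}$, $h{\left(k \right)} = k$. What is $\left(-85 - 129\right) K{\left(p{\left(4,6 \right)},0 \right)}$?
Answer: $2568$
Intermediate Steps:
$p{\left(B,I \right)} = 12$ ($p{\left(B,I \right)} = 7 - -5 = 7 + 5 = 12$)
$K{\left(A,a \right)} = A + A \left(-2 - a\right)$ ($K{\left(A,a \right)} = A \left(-2 - a\right) + A = A + A \left(-2 - a\right)$)
$\left(-85 - 129\right) K{\left(p{\left(4,6 \right)},0 \right)} = \left(-85 - 129\right) \left(\left(-1\right) 12 \left(1 + 0\right)\right) = - 214 \left(\left(-1\right) 12 \cdot 1\right) = \left(-214\right) \left(-12\right) = 2568$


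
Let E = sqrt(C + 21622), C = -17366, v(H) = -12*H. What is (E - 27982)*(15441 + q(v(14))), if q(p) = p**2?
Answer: -1221834030 + 174660*sqrt(266) ≈ -1.2190e+9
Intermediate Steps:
E = 4*sqrt(266) (E = sqrt(-17366 + 21622) = sqrt(4256) = 4*sqrt(266) ≈ 65.238)
(E - 27982)*(15441 + q(v(14))) = (4*sqrt(266) - 27982)*(15441 + (-12*14)**2) = (-27982 + 4*sqrt(266))*(15441 + (-168)**2) = (-27982 + 4*sqrt(266))*(15441 + 28224) = (-27982 + 4*sqrt(266))*43665 = -1221834030 + 174660*sqrt(266)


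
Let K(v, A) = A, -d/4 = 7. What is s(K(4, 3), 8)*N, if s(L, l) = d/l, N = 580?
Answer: -2030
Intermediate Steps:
d = -28 (d = -4*7 = -28)
s(L, l) = -28/l
s(K(4, 3), 8)*N = -28/8*580 = -28*1/8*580 = -7/2*580 = -2030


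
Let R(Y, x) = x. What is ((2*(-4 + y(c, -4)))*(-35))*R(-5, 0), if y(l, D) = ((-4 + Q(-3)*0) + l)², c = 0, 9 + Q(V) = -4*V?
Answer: 0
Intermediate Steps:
Q(V) = -9 - 4*V
y(l, D) = (-4 + l)² (y(l, D) = ((-4 + (-9 - 4*(-3))*0) + l)² = ((-4 + (-9 + 12)*0) + l)² = ((-4 + 3*0) + l)² = ((-4 + 0) + l)² = (-4 + l)²)
((2*(-4 + y(c, -4)))*(-35))*R(-5, 0) = ((2*(-4 + (-4 + 0)²))*(-35))*0 = ((2*(-4 + (-4)²))*(-35))*0 = ((2*(-4 + 16))*(-35))*0 = ((2*12)*(-35))*0 = (24*(-35))*0 = -840*0 = 0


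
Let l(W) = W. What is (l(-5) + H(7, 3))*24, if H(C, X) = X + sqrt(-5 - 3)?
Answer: -48 + 48*I*sqrt(2) ≈ -48.0 + 67.882*I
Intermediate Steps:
H(C, X) = X + 2*I*sqrt(2) (H(C, X) = X + sqrt(-8) = X + 2*I*sqrt(2))
(l(-5) + H(7, 3))*24 = (-5 + (3 + 2*I*sqrt(2)))*24 = (-2 + 2*I*sqrt(2))*24 = -48 + 48*I*sqrt(2)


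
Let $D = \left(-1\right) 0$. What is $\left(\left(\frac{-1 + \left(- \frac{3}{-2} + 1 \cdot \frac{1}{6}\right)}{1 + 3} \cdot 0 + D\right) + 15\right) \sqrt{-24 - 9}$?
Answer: $15 i \sqrt{33} \approx 86.168 i$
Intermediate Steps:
$D = 0$
$\left(\left(\frac{-1 + \left(- \frac{3}{-2} + 1 \cdot \frac{1}{6}\right)}{1 + 3} \cdot 0 + D\right) + 15\right) \sqrt{-24 - 9} = \left(\left(\frac{-1 + \left(- \frac{3}{-2} + 1 \cdot \frac{1}{6}\right)}{1 + 3} \cdot 0 + 0\right) + 15\right) \sqrt{-24 - 9} = \left(\left(\frac{-1 + \left(\left(-3\right) \left(- \frac{1}{2}\right) + 1 \cdot \frac{1}{6}\right)}{4} \cdot 0 + 0\right) + 15\right) \sqrt{-33} = \left(\left(\left(-1 + \left(\frac{3}{2} + \frac{1}{6}\right)\right) \frac{1}{4} \cdot 0 + 0\right) + 15\right) i \sqrt{33} = \left(\left(\left(-1 + \frac{5}{3}\right) \frac{1}{4} \cdot 0 + 0\right) + 15\right) i \sqrt{33} = \left(\left(\frac{2}{3} \cdot \frac{1}{4} \cdot 0 + 0\right) + 15\right) i \sqrt{33} = \left(\left(\frac{1}{6} \cdot 0 + 0\right) + 15\right) i \sqrt{33} = \left(\left(0 + 0\right) + 15\right) i \sqrt{33} = \left(0 + 15\right) i \sqrt{33} = 15 i \sqrt{33}$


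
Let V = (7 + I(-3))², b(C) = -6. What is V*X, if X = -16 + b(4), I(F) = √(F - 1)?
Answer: -990 - 616*I ≈ -990.0 - 616.0*I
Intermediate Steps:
I(F) = √(-1 + F)
V = (7 + 2*I)² (V = (7 + √(-1 - 3))² = (7 + √(-4))² = (7 + 2*I)² ≈ 45.0 + 28.0*I)
X = -22 (X = -16 - 6 = -22)
V*X = (45 + 28*I)*(-22) = -990 - 616*I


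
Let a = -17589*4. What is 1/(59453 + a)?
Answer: -1/10903 ≈ -9.1718e-5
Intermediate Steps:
a = -70356
1/(59453 + a) = 1/(59453 - 70356) = 1/(-10903) = -1/10903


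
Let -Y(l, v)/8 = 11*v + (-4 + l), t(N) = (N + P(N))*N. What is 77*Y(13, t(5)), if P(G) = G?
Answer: -344344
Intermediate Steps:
t(N) = 2*N² (t(N) = (N + N)*N = (2*N)*N = 2*N²)
Y(l, v) = 32 - 88*v - 8*l (Y(l, v) = -8*(11*v + (-4 + l)) = -8*(-4 + l + 11*v) = 32 - 88*v - 8*l)
77*Y(13, t(5)) = 77*(32 - 176*5² - 8*13) = 77*(32 - 176*25 - 104) = 77*(32 - 88*50 - 104) = 77*(32 - 4400 - 104) = 77*(-4472) = -344344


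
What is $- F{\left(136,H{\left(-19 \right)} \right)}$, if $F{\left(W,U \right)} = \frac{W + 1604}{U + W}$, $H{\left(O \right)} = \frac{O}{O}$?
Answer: $- \frac{1740}{137} \approx -12.701$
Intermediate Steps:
$H{\left(O \right)} = 1$
$F{\left(W,U \right)} = \frac{1604 + W}{U + W}$
$- F{\left(136,H{\left(-19 \right)} \right)} = - \frac{1604 + 136}{1 + 136} = - \frac{1740}{137}$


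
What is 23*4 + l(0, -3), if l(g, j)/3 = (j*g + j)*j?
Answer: 119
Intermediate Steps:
l(g, j) = 3*j*(j + g*j) (l(g, j) = 3*((j*g + j)*j) = 3*((g*j + j)*j) = 3*((j + g*j)*j) = 3*(j*(j + g*j)) = 3*j*(j + g*j))
23*4 + l(0, -3) = 23*4 + 3*(-3)**2*(1 + 0) = 92 + 3*9*1 = 92 + 27 = 119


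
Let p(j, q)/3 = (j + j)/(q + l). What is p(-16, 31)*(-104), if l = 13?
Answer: 2496/11 ≈ 226.91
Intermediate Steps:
p(j, q) = 6*j/(13 + q) (p(j, q) = 3*((j + j)/(q + 13)) = 3*((2*j)/(13 + q)) = 3*(2*j/(13 + q)) = 6*j/(13 + q))
p(-16, 31)*(-104) = (6*(-16)/(13 + 31))*(-104) = (6*(-16)/44)*(-104) = (6*(-16)*(1/44))*(-104) = -24/11*(-104) = 2496/11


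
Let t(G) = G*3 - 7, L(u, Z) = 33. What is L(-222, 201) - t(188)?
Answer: -524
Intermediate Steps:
t(G) = -7 + 3*G (t(G) = 3*G - 7 = -7 + 3*G)
L(-222, 201) - t(188) = 33 - (-7 + 3*188) = 33 - (-7 + 564) = 33 - 1*557 = 33 - 557 = -524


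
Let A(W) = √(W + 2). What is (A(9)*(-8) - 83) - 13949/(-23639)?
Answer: -1948088/23639 - 8*√11 ≈ -108.94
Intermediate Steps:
A(W) = √(2 + W)
(A(9)*(-8) - 83) - 13949/(-23639) = (√(2 + 9)*(-8) - 83) - 13949/(-23639) = (√11*(-8) - 83) - 13949*(-1)/23639 = (-8*√11 - 83) - 1*(-13949/23639) = (-83 - 8*√11) + 13949/23639 = -1948088/23639 - 8*√11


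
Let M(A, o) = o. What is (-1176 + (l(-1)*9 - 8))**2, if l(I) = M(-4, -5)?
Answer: 1510441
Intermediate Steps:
l(I) = -5
(-1176 + (l(-1)*9 - 8))**2 = (-1176 + (-5*9 - 8))**2 = (-1176 + (-45 - 8))**2 = (-1176 - 53)**2 = (-1229)**2 = 1510441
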